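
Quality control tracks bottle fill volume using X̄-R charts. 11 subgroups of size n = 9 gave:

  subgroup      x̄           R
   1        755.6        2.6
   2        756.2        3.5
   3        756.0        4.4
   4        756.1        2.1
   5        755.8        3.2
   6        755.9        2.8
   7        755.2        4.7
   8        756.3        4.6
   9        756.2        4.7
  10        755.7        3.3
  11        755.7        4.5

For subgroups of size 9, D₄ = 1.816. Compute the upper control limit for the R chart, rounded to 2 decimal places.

R̄ = (2.6 + 3.5 + 4.4 + 2.1 + 3.2 + 2.8 + 4.7 + 4.6 + 4.7 + 3.3 + 4.5) / 11 = 40.4000 / 11 = 3.6727
UCL_R = D₄·R̄ = 1.816 × 3.6727 = 6.6697

6.67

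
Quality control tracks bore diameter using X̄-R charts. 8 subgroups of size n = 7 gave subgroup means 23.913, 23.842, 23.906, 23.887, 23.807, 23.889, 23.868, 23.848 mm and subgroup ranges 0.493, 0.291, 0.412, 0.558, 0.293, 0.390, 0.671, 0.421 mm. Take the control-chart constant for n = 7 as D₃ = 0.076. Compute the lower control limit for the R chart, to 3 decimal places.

R̄ = (0.493 + 0.291 + 0.412 + 0.558 + 0.293 + 0.390 + 0.671 + 0.421) / 8 = 3.5290 / 8 = 0.4411
LCL_R = D₃·R̄ = 0.076 × 0.4411 = 0.0335

0.034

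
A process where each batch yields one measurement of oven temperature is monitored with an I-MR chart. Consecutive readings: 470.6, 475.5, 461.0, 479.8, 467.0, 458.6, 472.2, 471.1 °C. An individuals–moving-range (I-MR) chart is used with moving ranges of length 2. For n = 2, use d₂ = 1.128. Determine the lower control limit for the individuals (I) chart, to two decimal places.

441.32

X̄ = (470.6 + 475.5 + 461.0 + 479.8 + 467.0 + 458.6 + 472.2 + 471.1) / 8 = 469.4750
Moving ranges: 4.9, 14.5, 18.8, 12.8, 8.4, 13.6, 1.1; M̄R̄ = 74.1000 / 7 = 10.5857
LCL = X̄ − 3·M̄R̄/d₂ = 469.4750 − 3 × 10.5857 / 1.128 = 441.3215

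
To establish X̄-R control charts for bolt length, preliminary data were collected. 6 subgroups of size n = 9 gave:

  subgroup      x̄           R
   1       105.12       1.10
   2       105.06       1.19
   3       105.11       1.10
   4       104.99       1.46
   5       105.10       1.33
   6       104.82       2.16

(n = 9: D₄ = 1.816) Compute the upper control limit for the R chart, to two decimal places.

2.52

R̄ = (1.10 + 1.19 + 1.10 + 1.46 + 1.33 + 2.16) / 6 = 8.3400 / 6 = 1.3900
UCL_R = D₄·R̄ = 1.816 × 1.3900 = 2.5242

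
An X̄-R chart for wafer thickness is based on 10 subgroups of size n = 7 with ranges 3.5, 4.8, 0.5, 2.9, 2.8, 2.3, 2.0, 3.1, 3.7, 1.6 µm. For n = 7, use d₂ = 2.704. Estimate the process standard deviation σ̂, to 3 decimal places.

1.006

R̄ = (3.5 + 4.8 + 0.5 + 2.9 + 2.8 + 2.3 + 2.0 + 3.1 + 3.7 + 1.6) / 10 = 2.7200
σ̂ = R̄ / d₂ = 2.7200 / 2.704 = 1.0059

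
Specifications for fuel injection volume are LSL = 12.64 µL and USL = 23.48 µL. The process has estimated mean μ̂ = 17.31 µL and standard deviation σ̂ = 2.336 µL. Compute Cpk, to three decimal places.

Cpu = (USL − μ̂) / (3σ̂) = (23.48 − 17.31) / (3 × 2.336) = 0.8804; Cpl = (μ̂ − LSL) / (3σ̂) = (17.31 − 12.64) / (3 × 2.336) = 0.6664; Cpk = min(Cpu, Cpl) = 0.6664

0.666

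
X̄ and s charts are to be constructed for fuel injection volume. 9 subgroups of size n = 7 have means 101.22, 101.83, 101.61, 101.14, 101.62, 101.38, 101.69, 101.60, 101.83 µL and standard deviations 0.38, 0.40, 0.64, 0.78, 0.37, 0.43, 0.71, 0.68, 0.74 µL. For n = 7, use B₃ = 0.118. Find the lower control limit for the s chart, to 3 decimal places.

0.067

s̄ = (0.38 + 0.40 + 0.64 + 0.78 + 0.37 + 0.43 + 0.71 + 0.68 + 0.74) / 9 = 0.5700
LCL_s = B₃·s̄ = 0.118 × 0.5700 = 0.0673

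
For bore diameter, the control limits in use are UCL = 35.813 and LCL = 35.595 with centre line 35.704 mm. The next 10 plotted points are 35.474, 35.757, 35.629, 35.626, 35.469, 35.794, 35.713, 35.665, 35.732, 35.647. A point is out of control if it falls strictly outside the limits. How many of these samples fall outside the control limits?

2

Compare each point to [35.595, 35.813]: sample 1 = 35.474 < LCL; sample 5 = 35.469 < LCL.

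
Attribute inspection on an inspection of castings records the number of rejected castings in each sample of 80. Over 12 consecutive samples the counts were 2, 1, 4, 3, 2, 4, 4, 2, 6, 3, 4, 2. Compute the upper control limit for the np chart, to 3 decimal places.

p̄ = Σdᵢ / (k·n) = 37 / (12 × 80) = 0.03854
UCL = np̄ + 3·√(np̄(1−p̄)) = 3.0833 + 3 × √(3.0833×0.96146) = 3.0833 + 3 × 1.7218 = 8.2486

8.249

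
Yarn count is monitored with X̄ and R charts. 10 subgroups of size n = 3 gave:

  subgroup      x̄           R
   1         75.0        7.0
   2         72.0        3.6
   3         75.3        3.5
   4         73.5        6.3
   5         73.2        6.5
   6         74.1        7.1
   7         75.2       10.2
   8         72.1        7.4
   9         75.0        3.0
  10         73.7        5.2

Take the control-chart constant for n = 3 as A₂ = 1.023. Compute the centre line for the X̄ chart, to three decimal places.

73.910

X̄̄ = (75.0 + 72.0 + 75.3 + 73.5 + 73.2 + 74.1 + 75.2 + 72.1 + 75.0 + 73.7) / 10 = 739.1000 / 10 = 73.9100
CL = X̄̄ = 73.9100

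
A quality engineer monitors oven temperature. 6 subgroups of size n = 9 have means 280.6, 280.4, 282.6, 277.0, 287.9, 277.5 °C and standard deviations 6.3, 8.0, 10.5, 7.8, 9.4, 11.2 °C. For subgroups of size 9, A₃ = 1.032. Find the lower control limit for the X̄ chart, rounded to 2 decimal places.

271.85

X̄̄ = (280.6 + 280.4 + 282.6 + 277.0 + 287.9 + 277.5) / 6 = 281.0000
s̄ = (6.3 + 8.0 + 10.5 + 7.8 + 9.4 + 11.2) / 6 = 8.8667
LCL = X̄̄ − A₃·s̄ = 281.0000 − 1.032 × 8.8667 = 271.8496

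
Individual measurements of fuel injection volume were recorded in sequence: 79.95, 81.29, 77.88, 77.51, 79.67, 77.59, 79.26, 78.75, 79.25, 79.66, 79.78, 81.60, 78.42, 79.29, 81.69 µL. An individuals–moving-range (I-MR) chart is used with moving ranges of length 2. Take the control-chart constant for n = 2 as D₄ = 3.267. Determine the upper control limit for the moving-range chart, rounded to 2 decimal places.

Moving ranges: 1.34, 3.41, 0.37, 2.16, 2.08, 1.67, 0.51, 0.50, 0.41, 0.12, 1.82, 3.18, 0.87, 2.40; M̄R̄ = 20.8400 / 14 = 1.4886
UCL_MR = D₄·M̄R̄ = 3.267 × 1.4886 = 4.8632

4.86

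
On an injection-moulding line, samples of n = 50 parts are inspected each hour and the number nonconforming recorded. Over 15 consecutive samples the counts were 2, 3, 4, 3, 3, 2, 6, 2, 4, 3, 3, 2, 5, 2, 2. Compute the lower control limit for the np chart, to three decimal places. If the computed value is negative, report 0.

p̄ = Σdᵢ / (k·n) = 46 / (15 × 50) = 0.06133
LCL = np̄ − 3·√(np̄(1−p̄)) = 3.0667 − 3 × 1.6966 = -2.0232 → 0 (negative, so LCL = 0)

0.000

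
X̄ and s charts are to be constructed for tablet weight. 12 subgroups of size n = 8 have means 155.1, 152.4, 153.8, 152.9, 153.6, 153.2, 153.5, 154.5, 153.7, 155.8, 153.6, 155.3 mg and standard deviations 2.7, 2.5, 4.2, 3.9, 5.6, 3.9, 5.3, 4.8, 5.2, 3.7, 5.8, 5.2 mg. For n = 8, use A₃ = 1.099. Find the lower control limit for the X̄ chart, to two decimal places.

149.11

X̄̄ = (155.1 + 152.4 + 153.8 + 152.9 + 153.6 + 153.2 + 153.5 + 154.5 + 153.7 + 155.8 + 153.6 + 155.3) / 12 = 153.9500
s̄ = (2.7 + 2.5 + 4.2 + 3.9 + 5.6 + 3.9 + 5.3 + 4.8 + 5.2 + 3.7 + 5.8 + 5.2) / 12 = 4.4000
LCL = X̄̄ − A₃·s̄ = 153.9500 − 1.099 × 4.4000 = 149.1144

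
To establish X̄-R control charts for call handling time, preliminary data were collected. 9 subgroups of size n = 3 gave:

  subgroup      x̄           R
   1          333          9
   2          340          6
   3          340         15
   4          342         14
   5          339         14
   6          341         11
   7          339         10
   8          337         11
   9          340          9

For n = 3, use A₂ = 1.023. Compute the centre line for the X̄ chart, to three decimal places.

339.000

X̄̄ = (333 + 340 + 340 + 342 + 339 + 341 + 339 + 337 + 340) / 9 = 3051.0000 / 9 = 339.0000
CL = X̄̄ = 339.0000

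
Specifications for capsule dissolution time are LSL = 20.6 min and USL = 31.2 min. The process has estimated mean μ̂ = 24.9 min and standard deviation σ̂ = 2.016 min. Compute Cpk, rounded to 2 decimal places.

Cpu = (USL − μ̂) / (3σ̂) = (31.2 − 24.9) / (3 × 2.016) = 1.0417; Cpl = (μ̂ − LSL) / (3σ̂) = (24.9 − 20.6) / (3 × 2.016) = 0.7110; Cpk = min(Cpu, Cpl) = 0.7110

0.71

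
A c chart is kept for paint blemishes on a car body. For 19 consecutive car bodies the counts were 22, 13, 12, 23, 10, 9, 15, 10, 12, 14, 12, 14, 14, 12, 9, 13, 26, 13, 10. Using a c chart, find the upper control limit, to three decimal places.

c̄ = (22 + 13 + 12 + 23 + 10 + 9 + 15 + 10 + 12 + 14 + 12 + 14 + 14 + 12 + 9 + 13 + 26 + 13 + 10) / 19 = 263 / 19 = 13.8421
UCL = c̄ + 3√c̄ = 13.8421 + 3 × √13.8421 = 13.8421 + 3 × 3.7205 = 25.0036

25.004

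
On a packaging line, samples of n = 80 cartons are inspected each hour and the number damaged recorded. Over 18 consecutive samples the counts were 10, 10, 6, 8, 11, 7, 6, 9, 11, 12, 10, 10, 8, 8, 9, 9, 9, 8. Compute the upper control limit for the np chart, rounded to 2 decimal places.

17.40

p̄ = Σdᵢ / (k·n) = 161 / (18 × 80) = 0.11181
UCL = np̄ + 3·√(np̄(1−p̄)) = 8.9444 + 3 × √(8.9444×0.88819) = 8.9444 + 3 × 2.8186 = 17.4002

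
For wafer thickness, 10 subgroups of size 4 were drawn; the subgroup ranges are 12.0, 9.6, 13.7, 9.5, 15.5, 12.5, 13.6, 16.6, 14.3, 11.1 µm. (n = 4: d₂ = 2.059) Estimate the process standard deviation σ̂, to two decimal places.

R̄ = (12.0 + 9.6 + 13.7 + 9.5 + 15.5 + 12.5 + 13.6 + 16.6 + 14.3 + 11.1) / 10 = 12.8400
σ̂ = R̄ / d₂ = 12.8400 / 2.059 = 6.2360

6.24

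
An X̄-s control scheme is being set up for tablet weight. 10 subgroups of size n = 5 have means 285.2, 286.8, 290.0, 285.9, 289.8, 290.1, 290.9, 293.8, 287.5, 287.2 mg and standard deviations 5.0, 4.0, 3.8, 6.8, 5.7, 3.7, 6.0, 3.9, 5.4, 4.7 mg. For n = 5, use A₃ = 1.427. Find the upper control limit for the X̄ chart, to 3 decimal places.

295.712

X̄̄ = (285.2 + 286.8 + 290.0 + 285.9 + 289.8 + 290.1 + 290.9 + 293.8 + 287.5 + 287.2) / 10 = 288.7200
s̄ = (5.0 + 4.0 + 3.8 + 6.8 + 5.7 + 3.7 + 6.0 + 3.9 + 5.4 + 4.7) / 10 = 4.9000
UCL = X̄̄ + A₃·s̄ = 288.7200 + 1.427 × 4.9000 = 295.7123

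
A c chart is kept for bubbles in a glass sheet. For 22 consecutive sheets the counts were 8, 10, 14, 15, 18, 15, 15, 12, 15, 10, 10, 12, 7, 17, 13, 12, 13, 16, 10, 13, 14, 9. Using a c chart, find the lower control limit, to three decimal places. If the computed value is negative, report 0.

1.972

c̄ = (8 + 10 + 14 + 15 + 18 + 15 + 15 + 12 + 15 + 10 + 10 + 12 + 7 + 17 + 13 + 12 + 13 + 16 + 10 + 13 + 14 + 9) / 22 = 278 / 22 = 12.6364
LCL = c̄ − 3√c̄ = 12.6364 − 3 × 3.5548 = 1.9721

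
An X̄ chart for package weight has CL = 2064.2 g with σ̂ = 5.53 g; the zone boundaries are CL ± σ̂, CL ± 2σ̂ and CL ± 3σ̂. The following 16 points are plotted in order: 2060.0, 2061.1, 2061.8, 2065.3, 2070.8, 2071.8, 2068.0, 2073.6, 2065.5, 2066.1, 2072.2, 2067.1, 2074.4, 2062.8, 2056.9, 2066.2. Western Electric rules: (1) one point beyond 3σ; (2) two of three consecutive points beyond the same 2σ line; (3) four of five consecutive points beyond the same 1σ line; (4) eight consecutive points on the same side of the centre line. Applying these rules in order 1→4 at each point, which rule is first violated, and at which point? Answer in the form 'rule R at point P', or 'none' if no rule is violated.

Zone of each point (C = within 1σ̂, B = 1σ̂–2σ̂, A = 2σ̂–3σ̂, * = beyond 3σ̂; sign = side of CL): 1:-C, 2:-C, 3:-C, 4:+C, 5:+B, 6:+B, 7:+C, 8:+B, 9:+C, 10:+C, 11:+B, 12:+C, 13:+B, 14:-C, 15:-B, 16:+C
Rule 4 (eight consecutive points on the same side of the centre line) is satisfied at point 11.

rule 4 at point 11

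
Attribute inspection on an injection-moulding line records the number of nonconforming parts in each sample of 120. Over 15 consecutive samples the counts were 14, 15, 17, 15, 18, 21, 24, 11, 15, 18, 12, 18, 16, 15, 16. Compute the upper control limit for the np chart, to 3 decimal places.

27.602

p̄ = Σdᵢ / (k·n) = 245 / (15 × 120) = 0.13611
UCL = np̄ + 3·√(np̄(1−p̄)) = 16.3333 + 3 × √(16.3333×0.86389) = 16.3333 + 3 × 3.7564 = 27.6024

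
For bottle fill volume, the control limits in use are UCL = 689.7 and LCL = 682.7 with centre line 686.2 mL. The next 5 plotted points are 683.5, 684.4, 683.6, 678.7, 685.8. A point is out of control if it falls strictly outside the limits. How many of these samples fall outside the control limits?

1

Compare each point to [682.7, 689.7]: sample 4 = 678.7 < LCL.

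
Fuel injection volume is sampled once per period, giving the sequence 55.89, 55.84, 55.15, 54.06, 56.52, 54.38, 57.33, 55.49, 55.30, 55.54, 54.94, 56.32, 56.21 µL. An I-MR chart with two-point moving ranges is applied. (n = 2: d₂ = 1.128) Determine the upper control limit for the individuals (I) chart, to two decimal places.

58.66

X̄ = (55.89 + 55.84 + 55.15 + 54.06 + 56.52 + 54.38 + 57.33 + 55.49 + 55.30 + 55.54 + 54.94 + 56.32 + 56.21) / 13 = 55.6131
Moving ranges: 0.05, 0.69, 1.09, 2.46, 2.14, 2.95, 1.84, 0.19, 0.24, 0.60, 1.38, 0.11; M̄R̄ = 13.7400 / 12 = 1.1450
UCL = X̄ + 3·M̄R̄/d₂ = 55.6131 + 3 × 1.1450 / 1.128 = 58.6583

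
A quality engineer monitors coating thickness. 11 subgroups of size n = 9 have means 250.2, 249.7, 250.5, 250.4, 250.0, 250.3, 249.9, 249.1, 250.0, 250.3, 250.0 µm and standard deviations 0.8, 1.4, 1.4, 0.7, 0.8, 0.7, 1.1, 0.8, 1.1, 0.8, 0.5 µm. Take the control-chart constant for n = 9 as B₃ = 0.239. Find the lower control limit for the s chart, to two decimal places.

0.22

s̄ = (0.8 + 1.4 + 1.4 + 0.7 + 0.8 + 0.7 + 1.1 + 0.8 + 1.1 + 0.8 + 0.5) / 11 = 0.9182
LCL_s = B₃·s̄ = 0.239 × 0.9182 = 0.2194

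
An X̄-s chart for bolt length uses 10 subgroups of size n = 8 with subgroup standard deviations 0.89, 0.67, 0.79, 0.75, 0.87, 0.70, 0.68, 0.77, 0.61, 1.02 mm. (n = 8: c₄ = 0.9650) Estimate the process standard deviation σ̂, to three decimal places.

0.803

s̄ = (0.89 + 0.67 + 0.79 + 0.75 + 0.87 + 0.70 + 0.68 + 0.77 + 0.61 + 1.02) / 10 = 0.7750
σ̂ = s̄ / c₄ = 0.7750 / 0.9650 = 0.8031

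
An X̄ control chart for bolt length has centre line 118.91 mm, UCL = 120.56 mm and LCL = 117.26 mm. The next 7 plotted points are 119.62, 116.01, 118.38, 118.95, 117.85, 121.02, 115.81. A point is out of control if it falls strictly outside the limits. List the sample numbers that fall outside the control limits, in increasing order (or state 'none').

Compare each point to [117.26, 120.56]: sample 2 = 116.01 < LCL; sample 6 = 121.02 > UCL; sample 7 = 115.81 < LCL.

2, 6, 7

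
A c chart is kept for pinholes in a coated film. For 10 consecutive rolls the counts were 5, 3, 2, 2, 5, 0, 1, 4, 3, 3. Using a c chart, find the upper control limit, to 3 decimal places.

c̄ = (5 + 3 + 2 + 2 + 5 + 0 + 1 + 4 + 3 + 3) / 10 = 28 / 10 = 2.8000
UCL = c̄ + 3√c̄ = 2.8000 + 3 × √2.8000 = 2.8000 + 3 × 1.6733 = 7.8200

7.820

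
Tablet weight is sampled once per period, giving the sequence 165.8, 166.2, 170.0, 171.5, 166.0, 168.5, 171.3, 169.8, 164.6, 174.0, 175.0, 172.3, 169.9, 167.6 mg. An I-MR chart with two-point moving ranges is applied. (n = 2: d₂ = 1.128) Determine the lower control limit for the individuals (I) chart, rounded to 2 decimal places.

161.08

X̄ = (165.8 + 166.2 + 170.0 + 171.5 + 166.0 + 168.5 + 171.3 + 169.8 + 164.6 + 174.0 + 175.0 + 172.3 + 169.9 + 167.6) / 14 = 169.4643
Moving ranges: 0.4, 3.8, 1.5, 5.5, 2.5, 2.8, 1.5, 5.2, 9.4, 1.0, 2.7, 2.4, 2.3; M̄R̄ = 41.0000 / 13 = 3.1538
LCL = X̄ − 3·M̄R̄/d₂ = 169.4643 − 3 × 3.1538 / 1.128 = 161.0764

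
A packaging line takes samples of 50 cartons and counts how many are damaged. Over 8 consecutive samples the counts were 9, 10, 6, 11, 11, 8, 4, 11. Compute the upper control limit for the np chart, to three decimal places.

p̄ = Σdᵢ / (k·n) = 70 / (8 × 50) = 0.17500
UCL = np̄ + 3·√(np̄(1−p̄)) = 8.7500 + 3 × √(8.7500×0.82500) = 8.7500 + 3 × 2.6868 = 16.8103

16.810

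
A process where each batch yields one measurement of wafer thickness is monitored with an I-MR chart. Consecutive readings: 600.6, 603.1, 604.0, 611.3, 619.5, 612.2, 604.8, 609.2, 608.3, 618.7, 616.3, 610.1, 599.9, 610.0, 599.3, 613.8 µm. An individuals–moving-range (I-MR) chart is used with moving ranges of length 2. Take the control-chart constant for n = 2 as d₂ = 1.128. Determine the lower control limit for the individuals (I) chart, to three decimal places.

590.485

X̄ = (600.6 + 603.1 + 604.0 + 611.3 + 619.5 + 612.2 + 604.8 + 609.2 + 608.3 + 618.7 + 616.3 + 610.1 + 599.9 + 610.0 + 599.3 + 613.8) / 16 = 608.8188
Moving ranges: 2.5, 0.9, 7.3, 8.2, 7.3, 7.4, 4.4, 0.9, 10.4, 2.4, 6.2, 10.2, 10.1, 10.7, 14.5; M̄R̄ = 103.4000 / 15 = 6.8933
LCL = X̄ − 3·M̄R̄/d₂ = 608.8188 − 3 × 6.8933 / 1.128 = 590.4854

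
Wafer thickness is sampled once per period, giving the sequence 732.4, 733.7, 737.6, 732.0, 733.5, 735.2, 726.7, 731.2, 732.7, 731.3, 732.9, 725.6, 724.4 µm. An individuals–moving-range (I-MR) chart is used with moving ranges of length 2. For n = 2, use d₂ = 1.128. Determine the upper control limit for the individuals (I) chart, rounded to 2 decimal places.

740.34

X̄ = (732.4 + 733.7 + 737.6 + 732.0 + 733.5 + 735.2 + 726.7 + 731.2 + 732.7 + 731.3 + 732.9 + 725.6 + 724.4) / 13 = 731.4769
Moving ranges: 1.3, 3.9, 5.6, 1.5, 1.7, 8.5, 4.5, 1.5, 1.4, 1.6, 7.3, 1.2; M̄R̄ = 40.0000 / 12 = 3.3333
UCL = X̄ + 3·M̄R̄/d₂ = 731.4769 + 3 × 3.3333 / 1.128 = 740.3422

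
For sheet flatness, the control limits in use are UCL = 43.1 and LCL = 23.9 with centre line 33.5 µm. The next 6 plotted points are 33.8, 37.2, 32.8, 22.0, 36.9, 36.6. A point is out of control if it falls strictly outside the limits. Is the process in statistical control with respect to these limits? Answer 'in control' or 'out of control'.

out of control

Compare each point to [23.9, 43.1]: sample 4 = 22.0 < LCL.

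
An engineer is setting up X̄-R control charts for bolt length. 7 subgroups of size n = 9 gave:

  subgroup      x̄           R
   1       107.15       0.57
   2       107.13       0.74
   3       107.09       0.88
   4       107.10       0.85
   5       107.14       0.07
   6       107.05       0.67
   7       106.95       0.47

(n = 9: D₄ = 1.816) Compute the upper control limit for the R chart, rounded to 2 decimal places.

1.10

R̄ = (0.57 + 0.74 + 0.88 + 0.85 + 0.07 + 0.67 + 0.47) / 7 = 4.2500 / 7 = 0.6071
UCL_R = D₄·R̄ = 1.816 × 0.6071 = 1.1026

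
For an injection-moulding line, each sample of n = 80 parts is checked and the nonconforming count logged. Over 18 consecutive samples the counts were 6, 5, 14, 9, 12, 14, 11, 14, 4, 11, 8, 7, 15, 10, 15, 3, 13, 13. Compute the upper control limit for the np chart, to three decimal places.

19.180

p̄ = Σdᵢ / (k·n) = 184 / (18 × 80) = 0.12778
UCL = np̄ + 3·√(np̄(1−p̄)) = 10.2222 + 3 × √(10.2222×0.87222) = 10.2222 + 3 × 2.9860 = 19.1801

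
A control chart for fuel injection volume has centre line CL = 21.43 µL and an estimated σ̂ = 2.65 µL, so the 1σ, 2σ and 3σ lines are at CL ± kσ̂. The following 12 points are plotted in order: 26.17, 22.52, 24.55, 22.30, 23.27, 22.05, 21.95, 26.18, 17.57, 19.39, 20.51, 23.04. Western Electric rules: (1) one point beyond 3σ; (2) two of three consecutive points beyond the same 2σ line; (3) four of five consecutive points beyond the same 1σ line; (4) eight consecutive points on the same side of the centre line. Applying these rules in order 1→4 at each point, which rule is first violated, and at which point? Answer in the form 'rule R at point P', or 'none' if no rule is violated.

rule 4 at point 8

Zone of each point (C = within 1σ̂, B = 1σ̂–2σ̂, A = 2σ̂–3σ̂, * = beyond 3σ̂; sign = side of CL): 1:+B, 2:+C, 3:+B, 4:+C, 5:+C, 6:+C, 7:+C, 8:+B, 9:-B, 10:-C, 11:-C, 12:+C
Rule 4 (eight consecutive points on the same side of the centre line) is satisfied at point 8.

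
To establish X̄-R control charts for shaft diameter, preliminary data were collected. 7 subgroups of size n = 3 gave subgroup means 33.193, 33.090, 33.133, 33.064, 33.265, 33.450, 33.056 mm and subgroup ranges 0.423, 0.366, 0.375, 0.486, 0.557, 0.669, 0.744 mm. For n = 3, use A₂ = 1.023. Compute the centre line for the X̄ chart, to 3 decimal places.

X̄̄ = (33.193 + 33.090 + 33.133 + 33.064 + 33.265 + 33.450 + 33.056) / 7 = 232.2510 / 7 = 33.1787
CL = X̄̄ = 33.1787

33.179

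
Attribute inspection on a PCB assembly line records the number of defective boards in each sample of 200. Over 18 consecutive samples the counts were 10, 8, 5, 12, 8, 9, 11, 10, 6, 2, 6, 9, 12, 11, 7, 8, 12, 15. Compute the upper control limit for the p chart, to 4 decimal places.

0.0886

p̄ = Σdᵢ / (k·n) = 161 / (18 × 200) = 0.04472
UCL = p̄ + 3·√(p̄(1−p̄)/n) = 0.04472 + 3 × √(0.04472×0.95528/200) = 0.04472 + 3 × 0.01462 = 0.08857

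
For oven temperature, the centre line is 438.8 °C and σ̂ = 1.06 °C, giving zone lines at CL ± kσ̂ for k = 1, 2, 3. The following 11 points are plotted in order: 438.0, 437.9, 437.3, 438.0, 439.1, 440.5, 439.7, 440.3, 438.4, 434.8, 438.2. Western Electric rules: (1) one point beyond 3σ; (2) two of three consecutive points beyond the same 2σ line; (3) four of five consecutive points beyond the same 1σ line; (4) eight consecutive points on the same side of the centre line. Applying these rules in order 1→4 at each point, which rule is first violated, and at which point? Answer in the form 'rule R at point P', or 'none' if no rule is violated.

rule 1 at point 10

Zone of each point (C = within 1σ̂, B = 1σ̂–2σ̂, A = 2σ̂–3σ̂, * = beyond 3σ̂; sign = side of CL): 1:-C, 2:-C, 3:-B, 4:-C, 5:+C, 6:+B, 7:+C, 8:+B, 9:-C, 10:-*, 11:-C
Rule 1 (one point beyond the 3σ limits) is satisfied at point 10.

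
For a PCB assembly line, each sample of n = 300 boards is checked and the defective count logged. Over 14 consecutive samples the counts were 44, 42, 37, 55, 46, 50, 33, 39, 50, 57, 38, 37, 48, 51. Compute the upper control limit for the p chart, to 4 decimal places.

0.2110

p̄ = Σdᵢ / (k·n) = 627 / (14 × 300) = 0.14929
UCL = p̄ + 3·√(p̄(1−p̄)/n) = 0.14929 + 3 × √(0.14929×0.85071/300) = 0.14929 + 3 × 0.02058 = 0.21101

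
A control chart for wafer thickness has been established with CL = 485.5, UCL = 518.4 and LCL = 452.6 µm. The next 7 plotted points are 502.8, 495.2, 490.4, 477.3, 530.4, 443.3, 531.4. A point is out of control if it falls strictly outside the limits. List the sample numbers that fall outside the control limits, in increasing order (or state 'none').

5, 6, 7

Compare each point to [452.6, 518.4]: sample 5 = 530.4 > UCL; sample 6 = 443.3 < LCL; sample 7 = 531.4 > UCL.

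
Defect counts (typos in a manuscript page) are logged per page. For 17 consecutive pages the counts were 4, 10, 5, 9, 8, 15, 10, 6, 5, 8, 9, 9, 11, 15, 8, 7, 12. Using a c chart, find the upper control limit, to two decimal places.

17.82

c̄ = (4 + 10 + 5 + 9 + 8 + 15 + 10 + 6 + 5 + 8 + 9 + 9 + 11 + 15 + 8 + 7 + 12) / 17 = 151 / 17 = 8.8824
UCL = c̄ + 3√c̄ = 8.8824 + 3 × √8.8824 = 8.8824 + 3 × 2.9803 = 17.8233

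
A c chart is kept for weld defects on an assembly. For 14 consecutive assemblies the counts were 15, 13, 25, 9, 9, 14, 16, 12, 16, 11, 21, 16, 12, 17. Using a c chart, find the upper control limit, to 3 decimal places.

c̄ = (15 + 13 + 25 + 9 + 9 + 14 + 16 + 12 + 16 + 11 + 21 + 16 + 12 + 17) / 14 = 206 / 14 = 14.7143
UCL = c̄ + 3√c̄ = 14.7143 + 3 × √14.7143 = 14.7143 + 3 × 3.8359 = 26.2220

26.222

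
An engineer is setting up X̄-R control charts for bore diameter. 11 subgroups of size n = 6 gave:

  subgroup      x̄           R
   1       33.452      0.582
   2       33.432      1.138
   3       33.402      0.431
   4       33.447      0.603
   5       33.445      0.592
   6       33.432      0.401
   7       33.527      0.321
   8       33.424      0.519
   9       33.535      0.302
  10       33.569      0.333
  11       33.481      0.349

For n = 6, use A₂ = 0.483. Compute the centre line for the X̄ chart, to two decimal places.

X̄̄ = (33.452 + 33.432 + 33.402 + 33.447 + 33.445 + 33.432 + 33.527 + 33.424 + 33.535 + 33.569 + 33.481) / 11 = 368.1460 / 11 = 33.4678
CL = X̄̄ = 33.4678

33.47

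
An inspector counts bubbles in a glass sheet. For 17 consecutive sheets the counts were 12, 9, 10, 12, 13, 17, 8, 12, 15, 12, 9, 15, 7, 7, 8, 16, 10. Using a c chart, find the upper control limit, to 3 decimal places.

c̄ = (12 + 9 + 10 + 12 + 13 + 17 + 8 + 12 + 15 + 12 + 9 + 15 + 7 + 7 + 8 + 16 + 10) / 17 = 192 / 17 = 11.2941
UCL = c̄ + 3√c̄ = 11.2941 + 3 × √11.2941 = 11.2941 + 3 × 3.3607 = 21.3761

21.376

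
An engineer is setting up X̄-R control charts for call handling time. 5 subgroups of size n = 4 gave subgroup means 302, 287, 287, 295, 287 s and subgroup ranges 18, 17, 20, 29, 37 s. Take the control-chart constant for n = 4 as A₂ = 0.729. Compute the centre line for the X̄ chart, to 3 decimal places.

X̄̄ = (302 + 287 + 287 + 295 + 287) / 5 = 1458.0000 / 5 = 291.6000
CL = X̄̄ = 291.6000

291.600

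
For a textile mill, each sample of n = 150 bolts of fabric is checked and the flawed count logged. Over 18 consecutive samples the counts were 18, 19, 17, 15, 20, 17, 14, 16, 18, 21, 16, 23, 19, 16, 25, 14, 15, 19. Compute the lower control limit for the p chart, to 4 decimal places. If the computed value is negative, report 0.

0.0399

p̄ = Σdᵢ / (k·n) = 322 / (18 × 150) = 0.11926
LCL = p̄ − 3·√(p̄(1−p̄)/n) = 0.11926 − 3 × 0.02646 = 0.03987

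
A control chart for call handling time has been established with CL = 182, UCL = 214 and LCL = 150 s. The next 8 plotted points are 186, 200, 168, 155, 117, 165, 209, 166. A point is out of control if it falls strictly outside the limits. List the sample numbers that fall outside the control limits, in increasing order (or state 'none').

Compare each point to [150, 214]: sample 5 = 117 < LCL.

5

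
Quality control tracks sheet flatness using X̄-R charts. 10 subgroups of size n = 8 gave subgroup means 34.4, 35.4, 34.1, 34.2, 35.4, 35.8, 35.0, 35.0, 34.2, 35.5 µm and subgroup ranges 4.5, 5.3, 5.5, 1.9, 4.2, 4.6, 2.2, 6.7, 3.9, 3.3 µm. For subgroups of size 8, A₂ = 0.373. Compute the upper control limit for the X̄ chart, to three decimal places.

X̄̄ = (34.4 + 35.4 + 34.1 + 34.2 + 35.4 + 35.8 + 35.0 + 35.0 + 34.2 + 35.5) / 10 = 349.0000 / 10 = 34.9000
R̄ = (4.5 + 5.3 + 5.5 + 1.9 + 4.2 + 4.6 + 2.2 + 6.7 + 3.9 + 3.3) / 10 = 42.1000 / 10 = 4.2100
UCL = X̄̄ + A₂·R̄ = 34.9000 + 0.373 × 4.2100 = 36.4703

36.470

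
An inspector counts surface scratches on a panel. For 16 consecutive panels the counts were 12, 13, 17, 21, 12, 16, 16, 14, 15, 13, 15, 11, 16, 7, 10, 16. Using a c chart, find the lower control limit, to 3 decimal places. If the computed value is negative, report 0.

2.775

c̄ = (12 + 13 + 17 + 21 + 12 + 16 + 16 + 14 + 15 + 13 + 15 + 11 + 16 + 7 + 10 + 16) / 16 = 224 / 16 = 14.0000
LCL = c̄ − 3√c̄ = 14.0000 − 3 × 3.7417 = 2.7750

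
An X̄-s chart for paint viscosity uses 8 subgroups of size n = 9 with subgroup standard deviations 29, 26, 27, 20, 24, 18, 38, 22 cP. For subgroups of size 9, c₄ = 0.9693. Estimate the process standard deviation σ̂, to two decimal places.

s̄ = (29 + 26 + 27 + 20 + 24 + 18 + 38 + 22) / 8 = 25.5000
σ̂ = s̄ / c₄ = 25.5000 / 0.9693 = 26.3076

26.31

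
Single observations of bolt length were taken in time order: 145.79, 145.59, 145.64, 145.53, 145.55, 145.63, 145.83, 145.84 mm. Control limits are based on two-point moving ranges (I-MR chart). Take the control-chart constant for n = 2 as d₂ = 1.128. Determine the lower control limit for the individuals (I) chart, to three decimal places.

X̄ = (145.79 + 145.59 + 145.64 + 145.53 + 145.55 + 145.63 + 145.83 + 145.84) / 8 = 145.6750
Moving ranges: 0.20, 0.05, 0.11, 0.02, 0.08, 0.20, 0.01; M̄R̄ = 0.6700 / 7 = 0.0957
LCL = X̄ − 3·M̄R̄/d₂ = 145.6750 − 3 × 0.0957 / 1.128 = 145.4204

145.420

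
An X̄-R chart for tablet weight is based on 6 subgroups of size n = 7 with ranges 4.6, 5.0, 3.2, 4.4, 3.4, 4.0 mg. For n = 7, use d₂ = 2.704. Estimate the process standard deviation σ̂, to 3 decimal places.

1.516

R̄ = (4.6 + 5.0 + 3.2 + 4.4 + 3.4 + 4.0) / 6 = 4.1000
σ̂ = R̄ / d₂ = 4.1000 / 2.704 = 1.5163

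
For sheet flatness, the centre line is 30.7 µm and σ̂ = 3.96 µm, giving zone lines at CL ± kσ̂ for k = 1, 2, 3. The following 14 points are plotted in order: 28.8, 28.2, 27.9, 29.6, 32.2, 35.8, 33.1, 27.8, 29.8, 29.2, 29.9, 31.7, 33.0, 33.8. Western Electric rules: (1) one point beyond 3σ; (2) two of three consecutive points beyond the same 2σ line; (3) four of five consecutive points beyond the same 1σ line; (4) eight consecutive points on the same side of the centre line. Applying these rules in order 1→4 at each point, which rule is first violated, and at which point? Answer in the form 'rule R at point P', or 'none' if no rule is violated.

Zone of each point (C = within 1σ̂, B = 1σ̂–2σ̂, A = 2σ̂–3σ̂, * = beyond 3σ̂; sign = side of CL): 1:-C, 2:-C, 3:-C, 4:-C, 5:+C, 6:+B, 7:+C, 8:-C, 9:-C, 10:-C, 11:-C, 12:+C, 13:+C, 14:+C
No rule fires across all 14 points.

none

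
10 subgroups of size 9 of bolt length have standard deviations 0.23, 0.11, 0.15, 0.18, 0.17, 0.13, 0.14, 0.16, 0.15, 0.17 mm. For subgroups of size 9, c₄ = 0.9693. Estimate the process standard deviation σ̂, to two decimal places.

0.16

s̄ = (0.23 + 0.11 + 0.15 + 0.18 + 0.17 + 0.13 + 0.14 + 0.16 + 0.15 + 0.17) / 10 = 0.1590
σ̂ = s̄ / c₄ = 0.1590 / 0.9693 = 0.1640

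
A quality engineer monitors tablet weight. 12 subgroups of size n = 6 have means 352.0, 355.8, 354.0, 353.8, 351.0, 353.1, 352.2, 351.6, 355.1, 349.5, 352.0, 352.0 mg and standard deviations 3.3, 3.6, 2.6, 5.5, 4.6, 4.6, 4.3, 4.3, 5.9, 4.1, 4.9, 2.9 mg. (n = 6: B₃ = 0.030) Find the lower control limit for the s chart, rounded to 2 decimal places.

s̄ = (3.3 + 3.6 + 2.6 + 5.5 + 4.6 + 4.6 + 4.3 + 4.3 + 5.9 + 4.1 + 4.9 + 2.9) / 12 = 4.2167
LCL_s = B₃·s̄ = 0.030 × 4.2167 = 0.1265

0.13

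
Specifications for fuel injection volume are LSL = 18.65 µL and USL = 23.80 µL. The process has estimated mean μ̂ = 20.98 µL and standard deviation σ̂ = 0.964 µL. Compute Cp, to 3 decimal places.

0.890

Cp = (USL − LSL) / (6σ̂) = (23.80 − 18.65) / (6 × 0.964) = 5.1500 / 5.7840 = 0.8904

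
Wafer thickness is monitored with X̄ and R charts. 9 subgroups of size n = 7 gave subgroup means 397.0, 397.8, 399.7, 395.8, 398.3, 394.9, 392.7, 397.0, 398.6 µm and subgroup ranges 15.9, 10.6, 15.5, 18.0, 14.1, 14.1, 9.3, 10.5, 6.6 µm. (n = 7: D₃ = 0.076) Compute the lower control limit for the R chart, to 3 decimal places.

R̄ = (15.9 + 10.6 + 15.5 + 18.0 + 14.1 + 14.1 + 9.3 + 10.5 + 6.6) / 9 = 114.6000 / 9 = 12.7333
LCL_R = D₃·R̄ = 0.076 × 12.7333 = 0.9677

0.968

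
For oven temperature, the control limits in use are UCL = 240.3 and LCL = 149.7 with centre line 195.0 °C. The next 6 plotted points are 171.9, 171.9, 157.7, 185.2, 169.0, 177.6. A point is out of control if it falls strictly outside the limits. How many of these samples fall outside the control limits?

All 6 points lie within [149.7, 240.3].

0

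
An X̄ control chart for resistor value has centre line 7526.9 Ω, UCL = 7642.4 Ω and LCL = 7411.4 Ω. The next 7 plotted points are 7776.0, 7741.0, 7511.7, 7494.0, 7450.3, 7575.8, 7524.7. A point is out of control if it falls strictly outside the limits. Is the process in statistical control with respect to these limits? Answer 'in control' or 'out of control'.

Compare each point to [7411.4, 7642.4]: sample 1 = 7776.0 > UCL; sample 2 = 7741.0 > UCL.

out of control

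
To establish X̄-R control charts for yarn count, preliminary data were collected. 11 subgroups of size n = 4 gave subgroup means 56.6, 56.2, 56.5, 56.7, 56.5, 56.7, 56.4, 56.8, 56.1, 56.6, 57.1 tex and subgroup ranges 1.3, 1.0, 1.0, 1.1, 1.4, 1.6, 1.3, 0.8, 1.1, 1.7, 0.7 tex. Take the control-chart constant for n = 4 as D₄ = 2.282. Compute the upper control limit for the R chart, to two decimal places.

R̄ = (1.3 + 1.0 + 1.0 + 1.1 + 1.4 + 1.6 + 1.3 + 0.8 + 1.1 + 1.7 + 0.7) / 11 = 13.0000 / 11 = 1.1818
UCL_R = D₄·R̄ = 2.282 × 1.1818 = 2.6969

2.70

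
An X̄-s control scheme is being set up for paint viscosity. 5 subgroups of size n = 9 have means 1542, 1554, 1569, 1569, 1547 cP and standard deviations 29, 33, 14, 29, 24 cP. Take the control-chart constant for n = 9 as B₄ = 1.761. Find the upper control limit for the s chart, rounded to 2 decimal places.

s̄ = (29 + 33 + 14 + 29 + 24) / 5 = 25.8000
UCL_s = B₄·s̄ = 1.761 × 25.8000 = 45.4338

45.43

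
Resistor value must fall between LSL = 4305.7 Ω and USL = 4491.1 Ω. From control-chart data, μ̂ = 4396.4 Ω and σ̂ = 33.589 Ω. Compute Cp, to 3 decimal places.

0.920

Cp = (USL − LSL) / (6σ̂) = (4491.1 − 4305.7) / (6 × 33.589) = 185.4000 / 201.5340 = 0.9199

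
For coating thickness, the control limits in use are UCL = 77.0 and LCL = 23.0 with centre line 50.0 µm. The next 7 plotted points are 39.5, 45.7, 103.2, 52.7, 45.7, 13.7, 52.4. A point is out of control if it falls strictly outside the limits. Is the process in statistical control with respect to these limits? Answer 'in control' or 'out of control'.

out of control

Compare each point to [23.0, 77.0]: sample 3 = 103.2 > UCL; sample 6 = 13.7 < LCL.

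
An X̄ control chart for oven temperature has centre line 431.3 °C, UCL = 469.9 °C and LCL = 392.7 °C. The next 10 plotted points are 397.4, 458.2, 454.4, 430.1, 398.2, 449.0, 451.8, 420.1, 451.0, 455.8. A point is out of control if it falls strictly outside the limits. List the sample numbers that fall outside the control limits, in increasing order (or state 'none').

none

All 10 points lie within [392.7, 469.9].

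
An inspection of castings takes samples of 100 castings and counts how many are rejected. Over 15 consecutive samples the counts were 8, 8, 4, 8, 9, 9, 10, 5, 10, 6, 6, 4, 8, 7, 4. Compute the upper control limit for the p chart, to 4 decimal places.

0.1475

p̄ = Σdᵢ / (k·n) = 106 / (15 × 100) = 0.07067
UCL = p̄ + 3·√(p̄(1−p̄)/n) = 0.07067 + 3 × √(0.07067×0.92933/100) = 0.07067 + 3 × 0.02563 = 0.14755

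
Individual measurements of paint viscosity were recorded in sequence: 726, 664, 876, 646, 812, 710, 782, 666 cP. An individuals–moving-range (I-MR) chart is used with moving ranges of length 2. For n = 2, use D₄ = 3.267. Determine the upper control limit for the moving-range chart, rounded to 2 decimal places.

448.05

Moving ranges: 62, 212, 230, 166, 102, 72, 116; M̄R̄ = 960.0000 / 7 = 137.1429
UCL_MR = D₄·M̄R̄ = 3.267 × 137.1429 = 448.0457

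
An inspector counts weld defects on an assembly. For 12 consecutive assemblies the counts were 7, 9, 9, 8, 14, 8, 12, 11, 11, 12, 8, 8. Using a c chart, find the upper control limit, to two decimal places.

c̄ = (7 + 9 + 9 + 8 + 14 + 8 + 12 + 11 + 11 + 12 + 8 + 8) / 12 = 117 / 12 = 9.7500
UCL = c̄ + 3√c̄ = 9.7500 + 3 × √9.7500 = 9.7500 + 3 × 3.1225 = 19.1175

19.12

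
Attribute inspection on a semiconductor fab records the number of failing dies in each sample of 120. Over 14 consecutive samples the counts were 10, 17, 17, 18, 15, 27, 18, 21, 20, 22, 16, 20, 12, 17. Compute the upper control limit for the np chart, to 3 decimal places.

p̄ = Σdᵢ / (k·n) = 250 / (14 × 120) = 0.14881
UCL = np̄ + 3·√(np̄(1−p̄)) = 17.8571 + 3 × √(17.8571×0.85119) = 17.8571 + 3 × 3.8987 = 29.5532

29.553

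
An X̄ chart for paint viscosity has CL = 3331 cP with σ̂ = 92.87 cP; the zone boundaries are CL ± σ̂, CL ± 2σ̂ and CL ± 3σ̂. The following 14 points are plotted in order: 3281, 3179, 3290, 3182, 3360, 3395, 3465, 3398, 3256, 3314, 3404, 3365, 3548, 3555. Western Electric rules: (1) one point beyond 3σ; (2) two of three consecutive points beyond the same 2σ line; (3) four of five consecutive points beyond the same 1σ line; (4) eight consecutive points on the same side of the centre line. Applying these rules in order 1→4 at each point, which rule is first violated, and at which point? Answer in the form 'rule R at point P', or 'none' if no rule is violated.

rule 2 at point 14

Zone of each point (C = within 1σ̂, B = 1σ̂–2σ̂, A = 2σ̂–3σ̂, * = beyond 3σ̂; sign = side of CL): 1:-C, 2:-B, 3:-C, 4:-B, 5:+C, 6:+C, 7:+B, 8:+C, 9:-C, 10:-C, 11:+C, 12:+C, 13:+A, 14:+A
Rule 2 (two of three consecutive points beyond the same 2σ limit) is satisfied at point 14.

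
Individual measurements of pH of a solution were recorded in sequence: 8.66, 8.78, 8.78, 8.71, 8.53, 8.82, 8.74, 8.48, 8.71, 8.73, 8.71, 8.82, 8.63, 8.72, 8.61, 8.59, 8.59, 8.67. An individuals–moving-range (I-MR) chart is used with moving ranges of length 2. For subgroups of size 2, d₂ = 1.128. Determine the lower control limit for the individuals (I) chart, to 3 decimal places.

8.390

X̄ = (8.66 + 8.78 + 8.78 + 8.71 + 8.53 + 8.82 + 8.74 + 8.48 + 8.71 + 8.73 + 8.71 + 8.82 + 8.63 + 8.72 + 8.61 + 8.59 + 8.59 + 8.67) / 18 = 8.6822
Moving ranges: 0.12, 0.00, 0.07, 0.18, 0.29, 0.08, 0.26, 0.23, 0.02, 0.02, 0.11, 0.19, 0.09, 0.11, 0.02, 0.00, 0.08; M̄R̄ = 1.8700 / 17 = 0.1100
LCL = X̄ − 3·M̄R̄/d₂ = 8.6822 − 3 × 0.1100 / 1.128 = 8.3897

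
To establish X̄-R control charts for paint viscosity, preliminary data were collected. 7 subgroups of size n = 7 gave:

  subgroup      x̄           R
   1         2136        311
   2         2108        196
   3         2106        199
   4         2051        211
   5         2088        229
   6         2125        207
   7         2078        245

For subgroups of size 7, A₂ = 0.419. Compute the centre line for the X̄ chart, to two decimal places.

2098.86

X̄̄ = (2136 + 2108 + 2106 + 2051 + 2088 + 2125 + 2078) / 7 = 14692.0000 / 7 = 2098.8571
CL = X̄̄ = 2098.8571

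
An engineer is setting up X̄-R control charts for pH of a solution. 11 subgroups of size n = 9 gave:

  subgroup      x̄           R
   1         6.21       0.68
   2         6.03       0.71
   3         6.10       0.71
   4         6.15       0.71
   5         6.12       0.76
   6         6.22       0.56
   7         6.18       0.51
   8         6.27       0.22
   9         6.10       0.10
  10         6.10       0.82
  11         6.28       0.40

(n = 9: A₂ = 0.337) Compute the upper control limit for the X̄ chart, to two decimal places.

6.35

X̄̄ = (6.21 + 6.03 + 6.10 + 6.15 + 6.12 + 6.22 + 6.18 + 6.27 + 6.10 + 6.10 + 6.28) / 11 = 67.7600 / 11 = 6.1600
R̄ = (0.68 + 0.71 + 0.71 + 0.71 + 0.76 + 0.56 + 0.51 + 0.22 + 0.10 + 0.82 + 0.40) / 11 = 6.1800 / 11 = 0.5618
UCL = X̄̄ + A₂·R̄ = 6.1600 + 0.337 × 0.5618 = 6.3493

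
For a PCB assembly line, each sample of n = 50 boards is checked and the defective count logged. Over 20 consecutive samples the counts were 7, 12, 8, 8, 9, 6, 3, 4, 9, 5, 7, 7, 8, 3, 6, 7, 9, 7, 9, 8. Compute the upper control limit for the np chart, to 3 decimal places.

p̄ = Σdᵢ / (k·n) = 142 / (20 × 50) = 0.14200
UCL = np̄ + 3·√(np̄(1−p̄)) = 7.1000 + 3 × √(7.1000×0.85800) = 7.1000 + 3 × 2.4682 = 14.5045

14.504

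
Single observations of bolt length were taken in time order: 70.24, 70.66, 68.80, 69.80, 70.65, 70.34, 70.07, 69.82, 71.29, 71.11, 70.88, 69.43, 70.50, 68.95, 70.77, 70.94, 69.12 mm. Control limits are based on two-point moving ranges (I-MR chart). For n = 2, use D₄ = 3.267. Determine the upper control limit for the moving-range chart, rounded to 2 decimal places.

3.01

Moving ranges: 0.42, 1.86, 1.00, 0.85, 0.31, 0.27, 0.25, 1.47, 0.18, 0.23, 1.45, 1.07, 1.55, 1.82, 0.17, 1.82; M̄R̄ = 14.7200 / 16 = 0.9200
UCL_MR = D₄·M̄R̄ = 3.267 × 0.9200 = 3.0056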